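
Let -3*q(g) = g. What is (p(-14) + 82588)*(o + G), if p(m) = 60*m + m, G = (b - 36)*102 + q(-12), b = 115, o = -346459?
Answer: -27658540398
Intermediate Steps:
q(g) = -g/3
G = 8062 (G = (115 - 36)*102 - ⅓*(-12) = 79*102 + 4 = 8058 + 4 = 8062)
p(m) = 61*m
(p(-14) + 82588)*(o + G) = (61*(-14) + 82588)*(-346459 + 8062) = (-854 + 82588)*(-338397) = 81734*(-338397) = -27658540398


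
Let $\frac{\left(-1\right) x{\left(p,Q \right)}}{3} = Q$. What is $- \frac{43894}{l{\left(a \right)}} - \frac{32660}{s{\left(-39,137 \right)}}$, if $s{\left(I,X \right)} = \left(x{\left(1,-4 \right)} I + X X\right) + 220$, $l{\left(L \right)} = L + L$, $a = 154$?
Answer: $- \frac{411510027}{2852234} \approx -144.28$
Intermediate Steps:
$l{\left(L \right)} = 2 L$
$x{\left(p,Q \right)} = - 3 Q$
$s{\left(I,X \right)} = 220 + X^{2} + 12 I$ ($s{\left(I,X \right)} = \left(\left(-3\right) \left(-4\right) I + X X\right) + 220 = \left(12 I + X^{2}\right) + 220 = \left(X^{2} + 12 I\right) + 220 = 220 + X^{2} + 12 I$)
$- \frac{43894}{l{\left(a \right)}} - \frac{32660}{s{\left(-39,137 \right)}} = - \frac{43894}{2 \cdot 154} - \frac{32660}{220 + 137^{2} + 12 \left(-39\right)} = - \frac{43894}{308} - \frac{32660}{220 + 18769 - 468} = \left(-43894\right) \frac{1}{308} - \frac{32660}{18521} = - \frac{21947}{154} - \frac{32660}{18521} = - \frac{411510027}{2852234}$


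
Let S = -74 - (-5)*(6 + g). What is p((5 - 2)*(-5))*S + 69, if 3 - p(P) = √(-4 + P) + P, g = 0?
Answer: -723 + 44*I*√19 ≈ -723.0 + 191.79*I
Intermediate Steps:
S = -44 (S = -74 - (-5)*(6 + 0) = -74 - (-5)*6 = -74 - 1*(-30) = -74 + 30 = -44)
p(P) = 3 - P - √(-4 + P) (p(P) = 3 - (√(-4 + P) + P) = 3 - (P + √(-4 + P)) = 3 + (-P - √(-4 + P)) = 3 - P - √(-4 + P))
p((5 - 2)*(-5))*S + 69 = (3 - (5 - 2)*(-5) - √(-4 + (5 - 2)*(-5)))*(-44) + 69 = (3 - 3*(-5) - √(-4 + 3*(-5)))*(-44) + 69 = (3 - 1*(-15) - √(-4 - 15))*(-44) + 69 = (3 + 15 - √(-19))*(-44) + 69 = (3 + 15 - I*√19)*(-44) + 69 = (18 - I*√19)*(-44) + 69 = (-792 + 44*I*√19) + 69 = -723 + 44*I*√19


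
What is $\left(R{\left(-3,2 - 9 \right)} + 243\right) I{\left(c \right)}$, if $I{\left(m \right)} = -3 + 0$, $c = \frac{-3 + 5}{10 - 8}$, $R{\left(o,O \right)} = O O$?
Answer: $-876$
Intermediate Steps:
$R{\left(o,O \right)} = O^{2}$
$c = 1$ ($c = \frac{2}{2} = 2 \cdot \frac{1}{2} = 1$)
$I{\left(m \right)} = -3$
$\left(R{\left(-3,2 - 9 \right)} + 243\right) I{\left(c \right)} = \left(\left(2 - 9\right)^{2} + 243\right) \left(-3\right) = \left(\left(-7\right)^{2} + 243\right) \left(-3\right) = \left(49 + 243\right) \left(-3\right) = 292 \left(-3\right) = -876$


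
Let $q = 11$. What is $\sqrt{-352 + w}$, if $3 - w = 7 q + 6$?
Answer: $12 i \sqrt{3} \approx 20.785 i$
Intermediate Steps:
$w = -80$ ($w = 3 - \left(7 \cdot 11 + 6\right) = 3 - \left(77 + 6\right) = 3 - 83 = -80$)
$\sqrt{-352 + w} = \sqrt{-352 - 80} = \sqrt{-432} = 12 i \sqrt{3}$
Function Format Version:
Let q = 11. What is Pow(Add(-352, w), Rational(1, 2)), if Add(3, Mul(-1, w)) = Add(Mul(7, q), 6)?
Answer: Mul(12, I, Pow(3, Rational(1, 2))) ≈ Mul(20.785, I)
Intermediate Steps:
w = -80 (w = Add(3, Mul(-1, Add(Mul(7, 11), 6))) = Add(3, Mul(-1, Add(77, 6))) = Add(3, Mul(-1, 83)) = Add(3, -83) = -80)
Pow(Add(-352, w), Rational(1, 2)) = Pow(Add(-352, -80), Rational(1, 2)) = Pow(-432, Rational(1, 2)) = Mul(12, I, Pow(3, Rational(1, 2)))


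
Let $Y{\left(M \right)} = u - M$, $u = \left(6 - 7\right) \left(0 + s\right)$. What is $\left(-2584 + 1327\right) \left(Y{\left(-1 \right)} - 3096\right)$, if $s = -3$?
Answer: $3886644$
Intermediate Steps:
$u = 3$ ($u = \left(6 - 7\right) \left(0 - 3\right) = \left(-1\right) \left(-3\right) = 3$)
$Y{\left(M \right)} = 3 - M$
$\left(-2584 + 1327\right) \left(Y{\left(-1 \right)} - 3096\right) = \left(-2584 + 1327\right) \left(\left(3 - -1\right) - 3096\right) = - 1257 \left(\left(3 + 1\right) - 3096\right) = - 1257 \left(4 - 3096\right) = \left(-1257\right) \left(-3092\right) = 3886644$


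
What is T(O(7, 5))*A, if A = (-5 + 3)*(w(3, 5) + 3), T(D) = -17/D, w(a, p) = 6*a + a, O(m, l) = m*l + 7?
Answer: 136/7 ≈ 19.429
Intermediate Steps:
O(m, l) = 7 + l*m (O(m, l) = l*m + 7 = 7 + l*m)
w(a, p) = 7*a
A = -48 (A = (-5 + 3)*(7*3 + 3) = -2*(21 + 3) = -2*24 = -48)
T(O(7, 5))*A = -17/(7 + 5*7)*(-48) = -17/(7 + 35)*(-48) = -17/42*(-48) = 136/7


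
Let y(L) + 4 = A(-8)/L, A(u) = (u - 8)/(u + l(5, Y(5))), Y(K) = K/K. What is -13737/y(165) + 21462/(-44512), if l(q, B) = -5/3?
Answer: 121893032439/35409296 ≈ 3442.4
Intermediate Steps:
Y(K) = 1
l(q, B) = -5/3 (l(q, B) = -5*⅓ = -5/3)
A(u) = (-8 + u)/(-5/3 + u) (A(u) = (u - 8)/(u - 5/3) = (-8 + u)/(-5/3 + u))
y(L) = -4 + 48/(29*L) (y(L) = -4 + (3*(-8 - 8)/(-5 + 3*(-8)))/L = -4 + (3*(-16)/(-5 - 24))/L = -4 + (3*(-16)/(-29))/L = -4 + (3*(-1/29)*(-16))/L = -4 + 48/(29*L))
-13737/y(165) + 21462/(-44512) = -13737/(-4 + (48/29)/165) + 21462/(-44512) = -13737/(-4 + (48/29)*(1/165)) + 21462*(-1/44512) = -13737/(-4 + 16/1595) - 10731/22256 = -13737/(-6364/1595) - 10731/22256 = -13737*(-1595/6364) - 10731/22256 = 21910515/6364 - 10731/22256 = 121893032439/35409296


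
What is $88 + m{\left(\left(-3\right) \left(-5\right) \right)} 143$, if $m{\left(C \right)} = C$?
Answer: $2233$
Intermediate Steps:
$88 + m{\left(\left(-3\right) \left(-5\right) \right)} 143 = 88 + \left(-3\right) \left(-5\right) 143 = 88 + 15 \cdot 143 = 88 + 2145 = 2233$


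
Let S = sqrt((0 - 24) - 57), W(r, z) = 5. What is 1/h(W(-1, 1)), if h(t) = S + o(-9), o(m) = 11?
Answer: 11/202 - 9*I/202 ≈ 0.054455 - 0.044554*I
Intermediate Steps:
S = 9*I (S = sqrt(-24 - 57) = sqrt(-81) = 9*I ≈ 9.0*I)
h(t) = 11 + 9*I (h(t) = 9*I + 11 = 11 + 9*I)
1/h(W(-1, 1)) = 1/(11 + 9*I) = (11 - 9*I)/202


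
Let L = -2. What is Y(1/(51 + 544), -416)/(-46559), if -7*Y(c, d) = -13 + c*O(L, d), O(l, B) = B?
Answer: -8151/193918235 ≈ -4.2033e-5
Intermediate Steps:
Y(c, d) = 13/7 - c*d/7 (Y(c, d) = -(-13 + c*d)/7 = 13/7 - c*d/7)
Y(1/(51 + 544), -416)/(-46559) = (13/7 - ⅐*(-416)/(51 + 544))/(-46559) = (13/7 - ⅐*(-416)/595)*(-1/46559) = (13/7 - ⅐*1/595*(-416))*(-1/46559) = (13/7 + 416/4165)*(-1/46559) = (8151/4165)*(-1/46559) = -8151/193918235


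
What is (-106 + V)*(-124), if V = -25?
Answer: 16244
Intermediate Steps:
(-106 + V)*(-124) = (-106 - 25)*(-124) = -131*(-124) = 16244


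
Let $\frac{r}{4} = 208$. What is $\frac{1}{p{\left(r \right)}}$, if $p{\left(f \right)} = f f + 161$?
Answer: $\frac{1}{692385} \approx 1.4443 \cdot 10^{-6}$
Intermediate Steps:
$r = 832$ ($r = 4 \cdot 208 = 832$)
$p{\left(f \right)} = 161 + f^{2}$ ($p{\left(f \right)} = f^{2} + 161 = 161 + f^{2}$)
$\frac{1}{p{\left(r \right)}} = \frac{1}{161 + 832^{2}} = \frac{1}{161 + 692224} = \frac{1}{692385}$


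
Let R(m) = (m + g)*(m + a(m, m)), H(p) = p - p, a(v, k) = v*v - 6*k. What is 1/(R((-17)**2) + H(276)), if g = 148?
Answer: 1/35867212 ≈ 2.7881e-8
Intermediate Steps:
a(v, k) = v**2 - 6*k
H(p) = 0
R(m) = (148 + m)*(m**2 - 5*m) (R(m) = (m + 148)*(m + (m**2 - 6*m)) = (148 + m)*(m**2 - 5*m))
1/(R((-17)**2) + H(276)) = 1/((-17)**2*(-740 + ((-17)**2)**2 + 143*(-17)**2) + 0) = 1/(289*(-740 + 289**2 + 143*289) + 0) = 1/(289*(-740 + 83521 + 41327) + 0) = 1/(289*124108 + 0) = 1/(35867212 + 0) = 1/35867212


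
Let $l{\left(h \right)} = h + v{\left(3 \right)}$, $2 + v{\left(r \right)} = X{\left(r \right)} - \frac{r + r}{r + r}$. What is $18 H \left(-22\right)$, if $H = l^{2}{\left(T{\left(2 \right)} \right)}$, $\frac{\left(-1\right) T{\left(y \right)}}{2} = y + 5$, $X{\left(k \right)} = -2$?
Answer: $-142956$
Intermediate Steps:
$T{\left(y \right)} = -10 - 2 y$ ($T{\left(y \right)} = - 2 \left(y + 5\right) = - 2 \left(5 + y\right) = -10 - 2 y$)
$v{\left(r \right)} = -5$ ($v{\left(r \right)} = -2 - \left(2 + \frac{r + r}{r + r}\right) = -2 - \left(2 + \frac{2 r}{2 r}\right) = -2 - \left(2 + 2 r \frac{1}{2 r}\right) = -2 - 3 = -5$)
$l{\left(h \right)} = -5 + h$ ($l{\left(h \right)} = h - 5 = -5 + h$)
$H = 361$ ($H = \left(-5 - 14\right)^{2} = \left(-19\right)^{2} = 361$)
$18 H \left(-22\right) = 18 \cdot 361 \left(-22\right) = 6498 \left(-22\right) = -142956$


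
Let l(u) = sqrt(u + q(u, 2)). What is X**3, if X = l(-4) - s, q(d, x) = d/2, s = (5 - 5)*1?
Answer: -6*I*sqrt(6) ≈ -14.697*I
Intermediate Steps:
s = 0 (s = 0*1 = 0)
q(d, x) = d/2 (q(d, x) = d*(1/2) = d/2)
l(u) = sqrt(6)*sqrt(u)/2 (l(u) = sqrt(u + u/2) = sqrt(3*u/2) = sqrt(6)*sqrt(u)/2)
X = I*sqrt(6) (X = sqrt(6)*sqrt(-4)/2 - 1*0 = sqrt(6)*(2*I)/2 + 0 = I*sqrt(6) + 0 = I*sqrt(6) ≈ 2.4495*I)
X**3 = (I*sqrt(6))**3 = -6*I*sqrt(6)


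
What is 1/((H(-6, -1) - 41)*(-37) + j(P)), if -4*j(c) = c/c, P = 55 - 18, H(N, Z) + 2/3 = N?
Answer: 12/21161 ≈ 0.00056708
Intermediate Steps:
H(N, Z) = -⅔ + N
P = 37
j(c) = -¼ (j(c) = -c/(4*c) = -¼*1 = -¼)
1/((H(-6, -1) - 41)*(-37) + j(P)) = 1/(((-⅔ - 6) - 41)*(-37) - ¼) = 1/((-20/3 - 41)*(-37) - ¼) = 1/(-143/3*(-37) - ¼) = 1/(5291/3 - ¼) = 1/(21161/12) = 12/21161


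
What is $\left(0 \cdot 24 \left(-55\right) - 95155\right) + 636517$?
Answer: $541362$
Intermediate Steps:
$\left(0 \cdot 24 \left(-55\right) - 95155\right) + 636517 = \left(0 \left(-55\right) - 95155\right) + 636517 = \left(0 - 95155\right) + 636517 = -95155 + 636517 = 541362$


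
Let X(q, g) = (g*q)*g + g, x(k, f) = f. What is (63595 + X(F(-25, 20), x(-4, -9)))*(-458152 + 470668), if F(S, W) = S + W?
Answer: 790773396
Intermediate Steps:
X(q, g) = g + q*g² (X(q, g) = q*g² + g = g + q*g²)
(63595 + X(F(-25, 20), x(-4, -9)))*(-458152 + 470668) = (63595 - 9*(1 - 9*(-25 + 20)))*(-458152 + 470668) = (63595 - 9*(1 - 9*(-5)))*12516 = (63595 - 9*(1 + 45))*12516 = (63595 - 9*46)*12516 = (63595 - 414)*12516 = 63181*12516 = 790773396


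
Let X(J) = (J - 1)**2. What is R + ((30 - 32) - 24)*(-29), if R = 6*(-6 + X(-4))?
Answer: 868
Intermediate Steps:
X(J) = (-1 + J)**2
R = 114 (R = 6*(-6 + (-1 - 4)**2) = 6*(-6 + (-5)**2) = 6*(-6 + 25) = 6*19 = 114)
R + ((30 - 32) - 24)*(-29) = 114 + ((30 - 32) - 24)*(-29) = 114 + (-2 - 24)*(-29) = 114 - 26*(-29) = 114 + 754 = 868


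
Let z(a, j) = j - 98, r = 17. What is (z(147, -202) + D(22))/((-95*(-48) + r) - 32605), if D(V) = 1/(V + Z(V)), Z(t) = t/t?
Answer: 6899/644644 ≈ 0.010702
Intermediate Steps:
z(a, j) = -98 + j
Z(t) = 1
D(V) = 1/(1 + V) (D(V) = 1/(V + 1) = 1/(1 + V))
(z(147, -202) + D(22))/((-95*(-48) + r) - 32605) = ((-98 - 202) + 1/(1 + 22))/((-95*(-48) + 17) - 32605) = (-300 + 1/23)/((4560 + 17) - 32605) = (-300 + 1/23)/(4577 - 32605) = -6899/23/(-28028) = -6899/23*(-1/28028) = 6899/644644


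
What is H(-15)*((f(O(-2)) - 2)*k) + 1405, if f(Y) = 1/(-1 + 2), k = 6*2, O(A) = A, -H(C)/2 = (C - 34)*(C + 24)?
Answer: -9179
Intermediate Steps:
H(C) = -2*(-34 + C)*(24 + C) (H(C) = -2*(C - 34)*(C + 24) = -2*(-34 + C)*(24 + C))
k = 12
f(Y) = 1 (f(Y) = 1/1 = 1)
H(-15)*((f(O(-2)) - 2)*k) + 1405 = (1632 - 2*(-15)**2 + 20*(-15))*((1 - 2)*12) + 1405 = (1632 - 2*225 - 300)*(-1*12) + 1405 = (1632 - 450 - 300)*(-12) + 1405 = 882*(-12) + 1405 = -10584 + 1405 = -9179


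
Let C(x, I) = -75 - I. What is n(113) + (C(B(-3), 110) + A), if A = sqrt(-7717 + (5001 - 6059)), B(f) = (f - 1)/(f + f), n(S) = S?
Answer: -72 + 15*I*sqrt(39) ≈ -72.0 + 93.675*I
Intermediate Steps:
B(f) = (-1 + f)/(2*f) (B(f) = (-1 + f)/((2*f)) = (-1 + f)*(1/(2*f)) = (-1 + f)/(2*f))
A = 15*I*sqrt(39) (A = sqrt(-7717 - 1058) = sqrt(-8775) = 15*I*sqrt(39) ≈ 93.675*I)
n(113) + (C(B(-3), 110) + A) = 113 + ((-75 - 1*110) + 15*I*sqrt(39)) = 113 + ((-75 - 110) + 15*I*sqrt(39)) = 113 + (-185 + 15*I*sqrt(39)) = -72 + 15*I*sqrt(39)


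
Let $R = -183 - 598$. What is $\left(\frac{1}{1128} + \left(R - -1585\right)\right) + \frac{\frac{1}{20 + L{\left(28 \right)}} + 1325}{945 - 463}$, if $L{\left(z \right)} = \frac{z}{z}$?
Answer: $\frac{511731173}{634312} \approx 806.75$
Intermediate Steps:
$R = -781$ ($R = -183 - 598 = -781$)
$L{\left(z \right)} = 1$
$\left(\frac{1}{1128} + \left(R - -1585\right)\right) + \frac{\frac{1}{20 + L{\left(28 \right)}} + 1325}{945 - 463} = \left(\frac{1}{1128} - -804\right) + \frac{\frac{1}{20 + 1} + 1325}{945 - 463} = \left(\frac{1}{1128} + \left(-781 + 1585\right)\right) + \frac{\frac{1}{21} + 1325}{482} = \left(\frac{1}{1128} + 804\right) + \left(\frac{1}{21} + 1325\right) \frac{1}{482} = \frac{906913}{1128} + \frac{27826}{21} \cdot \frac{1}{482} = \frac{906913}{1128} + \frac{13913}{5061} = \frac{511731173}{634312}$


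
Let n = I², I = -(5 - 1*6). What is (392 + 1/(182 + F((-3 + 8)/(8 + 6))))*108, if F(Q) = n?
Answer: 2582532/61 ≈ 42337.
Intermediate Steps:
I = 1 (I = -(5 - 6) = -1*(-1) = 1)
n = 1 (n = 1² = 1)
F(Q) = 1
(392 + 1/(182 + F((-3 + 8)/(8 + 6))))*108 = (392 + 1/(182 + 1))*108 = (392 + 1/183)*108 = (71737/183)*108 = 2582532/61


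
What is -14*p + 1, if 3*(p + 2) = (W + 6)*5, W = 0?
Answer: -111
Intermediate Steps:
p = 8 (p = -2 + ((0 + 6)*5)/3 = -2 + (6*5)/3 = -2 + (⅓)*30 = -2 + 10 = 8)
-14*p + 1 = -14*8 + 1 = -112 + 1 = -111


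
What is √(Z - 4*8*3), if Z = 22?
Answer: I*√74 ≈ 8.6023*I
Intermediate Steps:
√(Z - 4*8*3) = √(22 - 4*8*3) = √(22 - 32*3) = √(22 - 96) = √(-74) = I*√74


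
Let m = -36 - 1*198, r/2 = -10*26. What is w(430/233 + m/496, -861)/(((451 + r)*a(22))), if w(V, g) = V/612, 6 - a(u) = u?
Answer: 79379/39041644032 ≈ 2.0332e-6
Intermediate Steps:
a(u) = 6 - u
r = -520 (r = 2*(-10*26) = 2*(-260) = -520)
m = -234 (m = -36 - 198 = -234)
w(V, g) = V/612 (w(V, g) = V*(1/612) = V/612)
w(430/233 + m/496, -861)/(((451 + r)*a(22))) = ((430/233 - 234/496)/612)/(((451 - 520)*(6 - 1*22))) = ((430*(1/233) - 234*1/496)/612)/((-69*(6 - 22))) = ((430/233 - 117/248)/612)/((-69*(-16))) = ((1/612)*(79379/57784))/1104 = (79379/35363808)*(1/1104) = 79379/39041644032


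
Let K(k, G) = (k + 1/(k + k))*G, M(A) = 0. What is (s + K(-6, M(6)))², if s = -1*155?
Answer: 24025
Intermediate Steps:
s = -155
K(k, G) = G*(k + 1/(2*k)) (K(k, G) = (k + 1/(2*k))*G = G*(k + 1/(2*k)))
(s + K(-6, M(6)))² = (-155 + (0*(-6) + (½)*0/(-6)))² = (-155 + (0 + (½)*0*(-⅙)))² = (-155 + (0 + 0))² = (-155 + 0)² = (-155)² = 24025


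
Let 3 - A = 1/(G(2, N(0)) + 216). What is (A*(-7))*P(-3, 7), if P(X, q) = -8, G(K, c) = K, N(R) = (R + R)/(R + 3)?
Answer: 18284/109 ≈ 167.74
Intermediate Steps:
N(R) = 2*R/(3 + R) (N(R) = (2*R)/(3 + R) = 2*R/(3 + R))
A = 653/218 (A = 3 - 1/(2 + 216) = 3 - 1/218 = 653/218 ≈ 2.9954)
(A*(-7))*P(-3, 7) = ((653/218)*(-7))*(-8) = -4571/218*(-8) = 18284/109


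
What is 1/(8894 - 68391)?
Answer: -1/59497 ≈ -1.6808e-5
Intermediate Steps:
1/(8894 - 68391) = 1/(-59497) = -1/59497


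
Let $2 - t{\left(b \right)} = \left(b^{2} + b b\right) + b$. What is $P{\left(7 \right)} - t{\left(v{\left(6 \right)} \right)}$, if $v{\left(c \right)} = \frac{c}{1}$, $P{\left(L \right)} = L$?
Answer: $83$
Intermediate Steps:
$v{\left(c \right)} = c$ ($v{\left(c \right)} = c 1 = c$)
$t{\left(b \right)} = 2 - b - 2 b^{2}$ ($t{\left(b \right)} = 2 - \left(\left(b^{2} + b b\right) + b\right) = 2 - \left(\left(b^{2} + b^{2}\right) + b\right) = 2 - \left(2 b^{2} + b\right) = 2 - \left(b + 2 b^{2}\right) = 2 - b - 2 b^{2}$)
$P{\left(7 \right)} - t{\left(v{\left(6 \right)} \right)} = 7 - \left(2 - 6 - 2 \cdot 6^{2}\right) = 7 - \left(2 - 6 - 72\right) = 7 - -76 = 7 + 76 = 83$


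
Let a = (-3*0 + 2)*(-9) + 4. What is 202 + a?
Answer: 188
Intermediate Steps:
a = -14 (a = (0 + 2)*(-9) + 4 = 2*(-9) + 4 = -18 + 4 = -14)
202 + a = 202 - 14 = 188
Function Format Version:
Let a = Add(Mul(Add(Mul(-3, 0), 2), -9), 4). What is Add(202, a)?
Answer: 188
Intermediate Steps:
a = -14 (a = Add(Mul(Add(0, 2), -9), 4) = Add(Mul(2, -9), 4) = Add(-18, 4) = -14)
Add(202, a) = Add(202, -14) = 188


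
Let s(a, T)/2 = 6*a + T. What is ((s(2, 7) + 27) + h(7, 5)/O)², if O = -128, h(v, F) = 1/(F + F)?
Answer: 6922073601/1638400 ≈ 4224.9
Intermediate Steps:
h(v, F) = 1/(2*F)
s(a, T) = 2*T + 12*a (s(a, T) = 2*(6*a + T) = 2*(T + 6*a) = 2*T + 12*a)
((s(2, 7) + 27) + h(7, 5)/O)² = (((2*7 + 12*2) + 27) + ((½)/5)/(-128))² = (((14 + 24) + 27) + ((½)*(⅕))*(-1/128))² = ((38 + 27) + (⅒)*(-1/128))² = (65 - 1/1280)² = (83199/1280)² = 6922073601/1638400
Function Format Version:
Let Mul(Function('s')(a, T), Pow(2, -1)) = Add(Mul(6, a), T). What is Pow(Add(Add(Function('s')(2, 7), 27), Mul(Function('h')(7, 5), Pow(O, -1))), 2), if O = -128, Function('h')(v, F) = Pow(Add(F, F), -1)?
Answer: Rational(6922073601, 1638400) ≈ 4224.9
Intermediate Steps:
Function('h')(v, F) = Mul(Rational(1, 2), Pow(F, -1)) (Function('h')(v, F) = Pow(Mul(2, F), -1) = Mul(Rational(1, 2), Pow(F, -1)))
Function('s')(a, T) = Add(Mul(2, T), Mul(12, a)) (Function('s')(a, T) = Mul(2, Add(Mul(6, a), T)) = Mul(2, Add(T, Mul(6, a))) = Add(Mul(2, T), Mul(12, a)))
Pow(Add(Add(Function('s')(2, 7), 27), Mul(Function('h')(7, 5), Pow(O, -1))), 2) = Pow(Add(Add(Add(Mul(2, 7), Mul(12, 2)), 27), Mul(Mul(Rational(1, 2), Pow(5, -1)), Pow(-128, -1))), 2) = Pow(Add(Add(Add(14, 24), 27), Mul(Mul(Rational(1, 2), Rational(1, 5)), Rational(-1, 128))), 2) = Pow(Add(Add(38, 27), Mul(Rational(1, 10), Rational(-1, 128))), 2) = Pow(Add(65, Rational(-1, 1280)), 2) = Pow(Rational(83199, 1280), 2) = Rational(6922073601, 1638400)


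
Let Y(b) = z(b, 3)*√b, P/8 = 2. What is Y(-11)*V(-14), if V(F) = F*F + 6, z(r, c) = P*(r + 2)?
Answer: -29088*I*√11 ≈ -96474.0*I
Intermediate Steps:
P = 16 (P = 8*2 = 16)
z(r, c) = 32 + 16*r (z(r, c) = 16*(r + 2) = 16*(2 + r) = 32 + 16*r)
V(F) = 6 + F² (V(F) = F² + 6 = 6 + F²)
Y(b) = √b*(32 + 16*b) (Y(b) = (32 + 16*b)*√b = √b*(32 + 16*b))
Y(-11)*V(-14) = (16*√(-11)*(2 - 11))*(6 + (-14)²) = (16*(I*√11)*(-9))*(6 + 196) = -144*I*√11*202 = -29088*I*√11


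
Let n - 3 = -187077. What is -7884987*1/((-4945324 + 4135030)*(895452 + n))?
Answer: 238939/17393771004 ≈ 1.3737e-5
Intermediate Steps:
n = -187074 (n = 3 - 187077 = -187074)
-7884987*1/((-4945324 + 4135030)*(895452 + n)) = -7884987*1/((-4945324 + 4135030)*(895452 - 187074)) = -7884987/(708378*(-810294)) = -7884987/(-573994443132) = -7884987*(-1/573994443132) = 238939/17393771004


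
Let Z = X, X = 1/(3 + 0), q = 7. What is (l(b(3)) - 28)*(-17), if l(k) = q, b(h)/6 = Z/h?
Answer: 357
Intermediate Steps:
X = ⅓ (X = 1/3 = ⅓ ≈ 0.33333)
Z = ⅓ ≈ 0.33333
b(h) = 2/h (b(h) = 6*(1/(3*h)) = 2/h)
l(k) = 7
(l(b(3)) - 28)*(-17) = (7 - 28)*(-17) = -21*(-17) = 357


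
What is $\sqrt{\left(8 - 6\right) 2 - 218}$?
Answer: $i \sqrt{214} \approx 14.629 i$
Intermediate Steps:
$\sqrt{\left(8 - 6\right) 2 - 218} = \sqrt{2 \cdot 2 - 218} = \sqrt{4 - 218} = \sqrt{-214} = i \sqrt{214}$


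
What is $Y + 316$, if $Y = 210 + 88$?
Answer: $614$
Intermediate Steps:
$Y = 298$
$Y + 316 = 298 + 316 = 614$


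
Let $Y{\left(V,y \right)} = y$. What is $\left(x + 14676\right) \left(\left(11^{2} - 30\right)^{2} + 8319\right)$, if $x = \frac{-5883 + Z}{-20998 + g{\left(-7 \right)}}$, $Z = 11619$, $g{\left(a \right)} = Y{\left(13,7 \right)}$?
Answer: $\frac{1704588596000}{6997} \approx 2.4362 \cdot 10^{8}$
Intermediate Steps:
$g{\left(a \right)} = 7$
$x = - \frac{1912}{6997}$ ($x = \frac{-5883 + 11619}{-20998 + 7} = \frac{5736}{-20991} = 5736 \left(- \frac{1}{20991}\right) = - \frac{1912}{6997} \approx -0.27326$)
$\left(x + 14676\right) \left(\left(11^{2} - 30\right)^{2} + 8319\right) = \left(- \frac{1912}{6997} + 14676\right) \left(\left(11^{2} - 30\right)^{2} + 8319\right) = \frac{102686060 \left(\left(121 - 30\right)^{2} + 8319\right)}{6997} = \frac{102686060 \left(91^{2} + 8319\right)}{6997} = \frac{102686060 \left(8281 + 8319\right)}{6997} = \frac{102686060}{6997} \cdot 16600 = \frac{1704588596000}{6997}$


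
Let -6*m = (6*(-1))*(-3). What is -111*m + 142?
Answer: 475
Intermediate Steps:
m = -3 (m = -6*(-1)*(-3)/6 = -(-1)*(-3) = -⅙*18 = -3)
-111*m + 142 = -111*(-3) + 142 = 333 + 142 = 475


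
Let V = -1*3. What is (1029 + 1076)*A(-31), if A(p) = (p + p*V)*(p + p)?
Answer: -8091620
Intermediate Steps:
V = -3
A(p) = -4*p**2 (A(p) = (p + p*(-3))*(p + p) = (p - 3*p)*(2*p) = (-2*p)*(2*p) = -4*p**2)
(1029 + 1076)*A(-31) = (1029 + 1076)*(-4*(-31)**2) = 2105*(-4*961) = 2105*(-3844) = -8091620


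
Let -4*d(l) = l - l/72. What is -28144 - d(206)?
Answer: -4045423/144 ≈ -28093.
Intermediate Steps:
d(l) = -71*l/288 (d(l) = -(l - l/72)/4 = -71*l/288)
-28144 - d(206) = -28144 - (-71)*206/288 = -28144 - 1*(-7313/144) = -28144 + 7313/144 = -4045423/144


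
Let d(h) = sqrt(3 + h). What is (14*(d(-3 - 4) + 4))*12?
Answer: 672 + 336*I ≈ 672.0 + 336.0*I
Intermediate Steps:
(14*(d(-3 - 4) + 4))*12 = (14*(sqrt(3 + (-3 - 4)) + 4))*12 = (14*(sqrt(3 - 7) + 4))*12 = (14*(sqrt(-4) + 4))*12 = (14*(2*I + 4))*12 = (14*(4 + 2*I))*12 = (56 + 28*I)*12 = 672 + 336*I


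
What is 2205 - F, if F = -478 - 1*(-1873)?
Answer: 810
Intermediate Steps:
F = 1395 (F = -478 + 1873 = 1395)
2205 - F = 2205 - 1*1395 = 2205 - 1395 = 810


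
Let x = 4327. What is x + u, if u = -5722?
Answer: -1395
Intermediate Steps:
x + u = 4327 - 5722 = -1395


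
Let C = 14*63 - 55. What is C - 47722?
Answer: -46895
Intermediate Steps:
C = 827 (C = 882 - 55 = 827)
C - 47722 = 827 - 47722 = -46895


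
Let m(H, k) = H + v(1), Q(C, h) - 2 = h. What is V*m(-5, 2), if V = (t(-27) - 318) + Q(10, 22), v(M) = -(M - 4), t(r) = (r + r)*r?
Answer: -2328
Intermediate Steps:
t(r) = 2*r**2 (t(r) = (2*r)*r = 2*r**2)
v(M) = 4 - M (v(M) = -(-4 + M) = 4 - M)
Q(C, h) = 2 + h
m(H, k) = 3 + H (m(H, k) = H + (4 - 1*1) = H + (4 - 1) = H + 3 = 3 + H)
V = 1164 (V = (2*(-27)**2 - 318) + (2 + 22) = (2*729 - 318) + 24 = (1458 - 318) + 24 = 1140 + 24 = 1164)
V*m(-5, 2) = 1164*(3 - 5) = 1164*(-2) = -2328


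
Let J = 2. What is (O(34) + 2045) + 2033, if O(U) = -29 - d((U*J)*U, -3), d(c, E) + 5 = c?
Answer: 1742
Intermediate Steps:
d(c, E) = -5 + c
O(U) = -24 - 2*U**2 (O(U) = -29 - (-5 + (U*2)*U) = -29 - (-5 + (2*U)*U) = -29 - (-5 + 2*U**2) = -29 + (5 - 2*U**2) = -24 - 2*U**2)
(O(34) + 2045) + 2033 = ((-24 - 2*34**2) + 2045) + 2033 = ((-24 - 2*1156) + 2045) + 2033 = ((-24 - 2312) + 2045) + 2033 = (-2336 + 2045) + 2033 = -291 + 2033 = 1742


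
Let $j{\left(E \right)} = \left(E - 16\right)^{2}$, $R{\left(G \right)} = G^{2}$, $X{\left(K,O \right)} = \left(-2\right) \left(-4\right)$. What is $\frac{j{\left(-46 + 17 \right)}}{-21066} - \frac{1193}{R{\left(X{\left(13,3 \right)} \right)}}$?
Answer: $- \frac{4210223}{224704} \approx -18.737$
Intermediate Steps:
$X{\left(K,O \right)} = 8$
$j{\left(E \right)} = \left(-16 + E\right)^{2}$ ($j{\left(E \right)} = \left(E - 16\right)^{2} = \left(-16 + E\right)^{2}$)
$\frac{j{\left(-46 + 17 \right)}}{-21066} - \frac{1193}{R{\left(X{\left(13,3 \right)} \right)}} = \frac{\left(-16 + \left(-46 + 17\right)\right)^{2}}{-21066} - \frac{1193}{8^{2}} = \left(-16 - 29\right)^{2} \left(- \frac{1}{21066}\right) - \frac{1193}{64} = \left(-45\right)^{2} \left(- \frac{1}{21066}\right) - \frac{1193}{64} = 2025 \left(- \frac{1}{21066}\right) - \frac{1193}{64} = - \frac{675}{7022} - \frac{1193}{64} = - \frac{4210223}{224704}$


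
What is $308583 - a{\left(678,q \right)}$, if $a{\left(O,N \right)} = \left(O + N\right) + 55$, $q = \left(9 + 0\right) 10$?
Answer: $307760$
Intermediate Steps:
$q = 90$ ($q = 9 \cdot 10 = 90$)
$a{\left(O,N \right)} = 55 + N + O$ ($a{\left(O,N \right)} = \left(N + O\right) + 55 = 55 + N + O$)
$308583 - a{\left(678,q \right)} = 308583 - \left(55 + 90 + 678\right) = 308583 - 823 = 307760$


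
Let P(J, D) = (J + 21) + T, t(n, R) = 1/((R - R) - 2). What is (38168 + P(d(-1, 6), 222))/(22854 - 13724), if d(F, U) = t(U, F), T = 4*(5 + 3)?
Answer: 76441/18260 ≈ 4.1863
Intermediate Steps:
t(n, R) = -½ (t(n, R) = 1/(0 - 2) = 1/(-2) = -½)
T = 32 (T = 4*8 = 32)
d(F, U) = -½
P(J, D) = 53 + J (P(J, D) = (J + 21) + 32 = (21 + J) + 32 = 53 + J)
(38168 + P(d(-1, 6), 222))/(22854 - 13724) = (38168 + (53 - ½))/(22854 - 13724) = (38168 + 105/2)/9130 = (76441/2)*(1/9130) = 76441/18260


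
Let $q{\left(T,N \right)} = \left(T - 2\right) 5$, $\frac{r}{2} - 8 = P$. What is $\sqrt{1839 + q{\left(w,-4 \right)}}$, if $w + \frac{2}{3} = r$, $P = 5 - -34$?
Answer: $\frac{\sqrt{20661}}{3} \approx 47.913$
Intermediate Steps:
$P = 39$ ($P = 5 + 34 = 39$)
$r = 94$ ($r = 16 + 2 \cdot 39 = 16 + 78 = 94$)
$w = \frac{280}{3}$ ($w = - \frac{2}{3} + 94 = \frac{280}{3} \approx 93.333$)
$q{\left(T,N \right)} = -10 + 5 T$ ($q{\left(T,N \right)} = \left(-2 + T\right) 5 = -10 + 5 T$)
$\sqrt{1839 + q{\left(w,-4 \right)}} = \sqrt{1839 + \left(-10 + 5 \cdot \frac{280}{3}\right)} = \sqrt{1839 + \left(-10 + \frac{1400}{3}\right)} = \sqrt{1839 + \frac{1370}{3}} = \sqrt{\frac{6887}{3}} = \frac{\sqrt{20661}}{3}$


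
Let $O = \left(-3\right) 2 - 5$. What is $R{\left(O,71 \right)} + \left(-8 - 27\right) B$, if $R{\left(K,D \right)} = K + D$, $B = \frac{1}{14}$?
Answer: $\frac{115}{2} \approx 57.5$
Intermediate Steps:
$B = \frac{1}{14} \approx 0.071429$
$O = -11$ ($O = -6 - 5 = -11$)
$R{\left(K,D \right)} = D + K$
$R{\left(O,71 \right)} + \left(-8 - 27\right) B = \left(71 - 11\right) + \left(-8 - 27\right) \frac{1}{14} = 60 - \frac{5}{2} = \frac{115}{2}$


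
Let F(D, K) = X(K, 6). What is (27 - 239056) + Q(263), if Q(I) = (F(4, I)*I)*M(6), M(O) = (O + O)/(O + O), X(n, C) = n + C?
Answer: -168282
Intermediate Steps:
X(n, C) = C + n
M(O) = 1 (M(O) = (2*O)/((2*O)) = (2*O)*(1/(2*O)) = 1)
F(D, K) = 6 + K
Q(I) = I*(6 + I) (Q(I) = ((6 + I)*I)*1 = (I*(6 + I))*1 = I*(6 + I))
(27 - 239056) + Q(263) = (27 - 239056) + 263*(6 + 263) = -239029 + 263*269 = -239029 + 70747 = -168282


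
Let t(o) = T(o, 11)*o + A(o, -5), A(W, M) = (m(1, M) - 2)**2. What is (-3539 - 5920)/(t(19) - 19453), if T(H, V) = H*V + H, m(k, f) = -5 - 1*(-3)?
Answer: 3153/5035 ≈ 0.62622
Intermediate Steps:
m(k, f) = -2 (m(k, f) = -5 + 3 = -2)
T(H, V) = H + H*V
A(W, M) = 16 (A(W, M) = (-2 - 2)**2 = (-4)**2 = 16)
t(o) = 16 + 12*o**2 (t(o) = (o*(1 + 11))*o + 16 = (o*12)*o + 16 = (12*o)*o + 16 = 12*o**2 + 16 = 16 + 12*o**2)
(-3539 - 5920)/(t(19) - 19453) = (-3539 - 5920)/((16 + 12*19**2) - 19453) = -9459/((16 + 12*361) - 19453) = -9459/((16 + 4332) - 19453) = -9459/(4348 - 19453) = -9459/(-15105) = -9459*(-1/15105) = 3153/5035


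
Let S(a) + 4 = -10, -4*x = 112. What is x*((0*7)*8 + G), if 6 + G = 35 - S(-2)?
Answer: -1204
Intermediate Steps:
x = -28 (x = -1/4*112 = -28)
S(a) = -14 (S(a) = -4 - 10 = -14)
G = 43 (G = -6 + (35 - 1*(-14)) = -6 + (35 + 14) = -6 + 49 = 43)
x*((0*7)*8 + G) = -28*((0*7)*8 + 43) = -28*(0*8 + 43) = -28*(0 + 43) = -28*43 = -1204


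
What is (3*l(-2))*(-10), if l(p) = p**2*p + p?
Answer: 300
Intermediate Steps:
l(p) = p + p**3 (l(p) = p**3 + p = p + p**3)
(3*l(-2))*(-10) = (3*(-2 + (-2)**3))*(-10) = (3*(-2 - 8))*(-10) = (3*(-10))*(-10) = -30*(-10) = 300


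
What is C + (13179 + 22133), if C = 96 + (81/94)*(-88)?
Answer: 1660612/47 ≈ 35332.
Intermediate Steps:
C = 948/47 (C = 96 + (81*(1/94))*(-88) = 96 + (81/94)*(-88) = 96 - 3564/47 = 948/47 ≈ 20.170)
C + (13179 + 22133) = 948/47 + (13179 + 22133) = 948/47 + 35312 = 1660612/47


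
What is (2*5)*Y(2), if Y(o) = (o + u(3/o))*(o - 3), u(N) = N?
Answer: -35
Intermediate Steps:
Y(o) = (-3 + o)*(o + 3/o) (Y(o) = (o + 3/o)*(o - 3) = (o + 3/o)*(-3 + o) = (-3 + o)*(o + 3/o))
(2*5)*Y(2) = (2*5)*(3 + 2² - 9/2 - 3*2) = 10*(3 + 4 - 9*½ - 6) = 10*(3 + 4 - 9/2 - 6) = 10*(-7/2) = -35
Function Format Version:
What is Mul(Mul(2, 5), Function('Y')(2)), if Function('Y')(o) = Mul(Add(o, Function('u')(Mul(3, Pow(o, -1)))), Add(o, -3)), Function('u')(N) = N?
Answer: -35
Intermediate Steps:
Function('Y')(o) = Mul(Add(-3, o), Add(o, Mul(3, Pow(o, -1)))) (Function('Y')(o) = Mul(Add(o, Mul(3, Pow(o, -1))), Add(o, -3)) = Mul(Add(o, Mul(3, Pow(o, -1))), Add(-3, o)) = Mul(Add(-3, o), Add(o, Mul(3, Pow(o, -1)))))
Mul(Mul(2, 5), Function('Y')(2)) = Mul(Mul(2, 5), Add(3, Pow(2, 2), Mul(-9, Pow(2, -1)), Mul(-3, 2))) = Mul(10, Add(3, 4, Mul(-9, Rational(1, 2)), -6)) = Mul(10, Add(3, 4, Rational(-9, 2), -6)) = Mul(10, Rational(-7, 2)) = -35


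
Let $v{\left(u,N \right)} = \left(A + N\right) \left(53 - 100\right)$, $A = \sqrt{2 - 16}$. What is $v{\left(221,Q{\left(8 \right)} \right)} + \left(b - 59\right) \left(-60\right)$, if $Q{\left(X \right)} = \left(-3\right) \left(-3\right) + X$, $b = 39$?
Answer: $401 - 47 i \sqrt{14} \approx 401.0 - 175.86 i$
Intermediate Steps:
$Q{\left(X \right)} = 9 + X$
$A = i \sqrt{14}$ ($A = \sqrt{-14} = i \sqrt{14} \approx 3.7417 i$)
$v{\left(u,N \right)} = - 47 N - 47 i \sqrt{14}$ ($v{\left(u,N \right)} = \left(i \sqrt{14} + N\right) \left(53 - 100\right) = \left(N + i \sqrt{14}\right) \left(-47\right) = - 47 N - 47 i \sqrt{14}$)
$v{\left(221,Q{\left(8 \right)} \right)} + \left(b - 59\right) \left(-60\right) = \left(- 47 \left(9 + 8\right) - 47 i \sqrt{14}\right) + \left(39 - 59\right) \left(-60\right) = \left(\left(-47\right) 17 - 47 i \sqrt{14}\right) - -1200 = \left(-799 - 47 i \sqrt{14}\right) + 1200 = 401 - 47 i \sqrt{14}$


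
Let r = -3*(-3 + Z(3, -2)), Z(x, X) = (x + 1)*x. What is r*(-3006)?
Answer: 81162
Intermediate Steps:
Z(x, X) = x*(1 + x) (Z(x, X) = (1 + x)*x = x*(1 + x))
r = -27 (r = -3*(-3 + 3*(1 + 3)) = -3*(-3 + 3*4) = -3*(-3 + 12) = -3*9 = -27)
r*(-3006) = -27*(-3006) = 81162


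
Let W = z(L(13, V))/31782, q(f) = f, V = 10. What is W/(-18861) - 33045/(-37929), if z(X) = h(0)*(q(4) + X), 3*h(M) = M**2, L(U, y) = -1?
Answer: 11015/12643 ≈ 0.87123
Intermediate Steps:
h(M) = M**2/3
z(X) = 0 (z(X) = ((1/3)*0**2)*(4 + X) = ((1/3)*0)*(4 + X) = 0*(4 + X) = 0)
W = 0 (W = 0/31782 = 0*(1/31782) = 0)
W/(-18861) - 33045/(-37929) = 0/(-18861) - 33045/(-37929) = 0*(-1/18861) - 33045*(-1/37929) = 0 + 11015/12643 = 11015/12643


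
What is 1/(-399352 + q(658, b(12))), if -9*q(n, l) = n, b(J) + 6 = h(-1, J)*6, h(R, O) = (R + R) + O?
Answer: -9/3594826 ≈ -2.5036e-6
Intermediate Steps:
h(R, O) = O + 2*R (h(R, O) = 2*R + O = O + 2*R)
b(J) = -18 + 6*J (b(J) = -6 + (J + 2*(-1))*6 = -6 + (J - 2)*6 = -6 + (-2 + J)*6 = -6 + (-12 + 6*J) = -18 + 6*J)
q(n, l) = -n/9
1/(-399352 + q(658, b(12))) = 1/(-399352 - ⅑*658) = 1/(-399352 - 658/9) = 1/(-3594826/9) = -9/3594826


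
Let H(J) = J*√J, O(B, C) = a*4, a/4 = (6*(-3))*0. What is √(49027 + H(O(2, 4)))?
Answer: √49027 ≈ 221.42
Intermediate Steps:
a = 0 (a = 4*((6*(-3))*0) = 4*(-18*0) = 4*0 = 0)
O(B, C) = 0 (O(B, C) = 0*4 = 0)
H(J) = J^(3/2)
√(49027 + H(O(2, 4))) = √(49027 + 0^(3/2)) = √(49027 + 0) = √49027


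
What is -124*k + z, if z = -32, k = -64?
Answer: 7904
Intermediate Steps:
-124*k + z = -124*(-64) - 32 = 7936 - 32 = 7904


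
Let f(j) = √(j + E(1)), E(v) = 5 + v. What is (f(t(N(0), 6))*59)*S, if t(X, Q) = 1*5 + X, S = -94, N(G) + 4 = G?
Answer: -5546*√7 ≈ -14673.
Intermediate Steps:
N(G) = -4 + G
t(X, Q) = 5 + X
f(j) = √(6 + j) (f(j) = √(j + (5 + 1)) = √(j + 6) = √(6 + j))
(f(t(N(0), 6))*59)*S = (√(6 + (5 + (-4 + 0)))*59)*(-94) = (√(6 + (5 - 4))*59)*(-94) = (√(6 + 1)*59)*(-94) = (√7*59)*(-94) = (59*√7)*(-94) = -5546*√7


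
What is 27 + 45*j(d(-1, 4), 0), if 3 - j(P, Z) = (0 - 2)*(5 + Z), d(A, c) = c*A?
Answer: 612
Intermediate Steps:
d(A, c) = A*c
j(P, Z) = 13 + 2*Z (j(P, Z) = 3 - (0 - 2)*(5 + Z) = 3 - (-2)*(5 + Z) = 3 - (-10 - 2*Z) = 3 + (10 + 2*Z) = 13 + 2*Z)
27 + 45*j(d(-1, 4), 0) = 27 + 45*(13 + 2*0) = 27 + 45*(13 + 0) = 27 + 45*13 = 27 + 585 = 612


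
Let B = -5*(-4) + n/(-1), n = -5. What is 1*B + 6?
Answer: 31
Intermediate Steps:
B = 25 (B = -5*(-4) - 5/(-1) = 20 - 5*(-1) = 20 + 5 = 25)
1*B + 6 = 1*25 + 6 = 25 + 6 = 31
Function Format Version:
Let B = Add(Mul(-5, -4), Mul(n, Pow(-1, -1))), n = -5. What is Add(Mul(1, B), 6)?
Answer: 31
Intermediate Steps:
B = 25 (B = Add(Mul(-5, -4), Mul(-5, Pow(-1, -1))) = Add(20, Mul(-5, -1)) = Add(20, 5) = 25)
Add(Mul(1, B), 6) = Add(Mul(1, 25), 6) = Add(25, 6) = 31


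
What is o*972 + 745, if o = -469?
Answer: -455123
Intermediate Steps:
o*972 + 745 = -469*972 + 745 = -455868 + 745 = -455123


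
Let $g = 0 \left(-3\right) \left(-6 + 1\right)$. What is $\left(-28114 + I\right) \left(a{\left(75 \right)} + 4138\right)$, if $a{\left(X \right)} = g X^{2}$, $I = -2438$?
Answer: $-126424176$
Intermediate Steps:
$g = 0$ ($g = 0 \left(-5\right) = 0$)
$a{\left(X \right)} = 0$ ($a{\left(X \right)} = 0 X^{2} = 0$)
$\left(-28114 + I\right) \left(a{\left(75 \right)} + 4138\right) = \left(-28114 - 2438\right) \left(0 + 4138\right) = \left(-30552\right) 4138 = -126424176$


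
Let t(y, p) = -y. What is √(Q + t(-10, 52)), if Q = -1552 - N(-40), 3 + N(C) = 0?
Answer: 9*I*√19 ≈ 39.23*I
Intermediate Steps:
N(C) = -3 (N(C) = -3 + 0 = -3)
Q = -1549 (Q = -1552 - 1*(-3) = -1552 + 3 = -1549)
√(Q + t(-10, 52)) = √(-1549 - 1*(-10)) = √(-1549 + 10) = √(-1539) = 9*I*√19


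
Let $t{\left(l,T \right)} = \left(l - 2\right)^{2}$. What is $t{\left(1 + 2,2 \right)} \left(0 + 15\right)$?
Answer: $15$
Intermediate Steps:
$t{\left(l,T \right)} = \left(-2 + l\right)^{2}$
$t{\left(1 + 2,2 \right)} \left(0 + 15\right) = \left(-2 + \left(1 + 2\right)\right)^{2} \left(0 + 15\right) = \left(-2 + 3\right)^{2} \cdot 15 = 1^{2} \cdot 15 = 1 \cdot 15 = 15$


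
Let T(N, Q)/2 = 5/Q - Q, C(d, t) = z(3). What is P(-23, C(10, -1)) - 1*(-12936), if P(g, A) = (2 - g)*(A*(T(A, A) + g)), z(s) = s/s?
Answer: 12561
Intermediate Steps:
z(s) = 1
C(d, t) = 1
T(N, Q) = -2*Q + 10/Q (T(N, Q) = 2*(5/Q - Q) = 2*(-Q + 5/Q) = -2*Q + 10/Q)
P(g, A) = A*(2 - g)*(g - 2*A + 10/A) (P(g, A) = (2 - g)*(A*((-2*A + 10/A) + g)) = (2 - g)*(A*(g - 2*A + 10/A)) = A*(2 - g)*(g - 2*A + 10/A))
P(-23, C(10, -1)) - 1*(-12936) = (20 - 4*1**2 + 2*(-23)*(-5 + 1**2) - 1*1*(-23)*(-2 - 23)) - 1*(-12936) = (20 - 4*1 + 2*(-23)*(-5 + 1) - 1*1*(-23)*(-25)) + 12936 = (20 - 4 + 2*(-23)*(-4) - 575) + 12936 = (20 - 4 + 184 - 575) + 12936 = -375 + 12936 = 12561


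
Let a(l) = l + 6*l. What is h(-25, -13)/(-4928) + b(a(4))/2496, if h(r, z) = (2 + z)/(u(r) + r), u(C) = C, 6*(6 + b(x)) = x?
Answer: -1517/2620800 ≈ -0.00057883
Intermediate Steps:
a(l) = 7*l
b(x) = -6 + x/6
h(r, z) = (2 + z)/(2*r) (h(r, z) = (2 + z)/(r + r) = (2 + z)/((2*r)) = (2 + z)*(1/(2*r)) = (2 + z)/(2*r))
h(-25, -13)/(-4928) + b(a(4))/2496 = ((1/2)*(2 - 13)/(-25))/(-4928) + (-6 + (7*4)/6)/2496 = ((1/2)*(-1/25)*(-11))*(-1/4928) + (-6 + (1/6)*28)*(1/2496) = (11/50)*(-1/4928) + (-6 + 14/3)*(1/2496) = -1/22400 - 4/3*1/2496 = -1/22400 - 1/1872 = -1517/2620800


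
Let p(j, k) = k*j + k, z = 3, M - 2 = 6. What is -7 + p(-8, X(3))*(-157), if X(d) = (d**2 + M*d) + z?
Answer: 39557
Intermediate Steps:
M = 8 (M = 2 + 6 = 8)
X(d) = 3 + d**2 + 8*d (X(d) = (d**2 + 8*d) + 3 = 3 + d**2 + 8*d)
p(j, k) = k + j*k (p(j, k) = j*k + k = k + j*k)
-7 + p(-8, X(3))*(-157) = -7 + ((3 + 3**2 + 8*3)*(1 - 8))*(-157) = -7 + ((3 + 9 + 24)*(-7))*(-157) = -7 + (36*(-7))*(-157) = -7 - 252*(-157) = -7 + 39564 = 39557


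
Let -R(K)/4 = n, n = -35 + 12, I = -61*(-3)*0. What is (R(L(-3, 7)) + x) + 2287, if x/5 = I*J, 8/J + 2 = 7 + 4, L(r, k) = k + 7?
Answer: 2379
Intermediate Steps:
I = 0 (I = 183*0 = 0)
n = -23
L(r, k) = 7 + k
R(K) = 92 (R(K) = -4*(-23) = 92)
J = 8/9 (J = 8/(-2 + (7 + 4)) = 8/(-2 + 11) = 8/9 ≈ 0.88889)
x = 0 (x = 5*(0*(8/9)) = 5*0 = 0)
(R(L(-3, 7)) + x) + 2287 = (92 + 0) + 2287 = 92 + 2287 = 2379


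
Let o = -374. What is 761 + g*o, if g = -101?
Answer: 38535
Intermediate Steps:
761 + g*o = 761 - 101*(-374) = 761 + 37774 = 38535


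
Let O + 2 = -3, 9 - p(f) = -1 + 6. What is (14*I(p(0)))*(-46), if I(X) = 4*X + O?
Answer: -7084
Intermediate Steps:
p(f) = 4 (p(f) = 9 - (-1 + 6) = 9 - 1*5 = 9 - 5 = 4)
O = -5 (O = -2 - 3 = -5)
I(X) = -5 + 4*X (I(X) = 4*X - 5 = -5 + 4*X)
(14*I(p(0)))*(-46) = (14*(-5 + 4*4))*(-46) = (14*(-5 + 16))*(-46) = (14*11)*(-46) = 154*(-46) = -7084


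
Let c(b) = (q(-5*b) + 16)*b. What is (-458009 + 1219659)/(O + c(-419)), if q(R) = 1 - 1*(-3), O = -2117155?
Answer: -152330/425107 ≈ -0.35833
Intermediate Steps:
q(R) = 4 (q(R) = 1 + 3 = 4)
c(b) = 20*b (c(b) = (4 + 16)*b = 20*b)
(-458009 + 1219659)/(O + c(-419)) = (-458009 + 1219659)/(-2117155 + 20*(-419)) = 761650/(-2117155 - 8380) = 761650/(-2125535) = 761650*(-1/2125535) = -152330/425107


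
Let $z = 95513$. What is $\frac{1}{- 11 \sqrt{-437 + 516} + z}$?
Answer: $\frac{8683}{829338510} + \frac{\sqrt{79}}{829338510} \approx 1.0481 \cdot 10^{-5}$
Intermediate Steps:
$\frac{1}{- 11 \sqrt{-437 + 516} + z} = \frac{1}{- 11 \sqrt{-437 + 516} + 95513} = \frac{1}{- 11 \sqrt{79} + 95513} = \frac{1}{95513 - 11 \sqrt{79}}$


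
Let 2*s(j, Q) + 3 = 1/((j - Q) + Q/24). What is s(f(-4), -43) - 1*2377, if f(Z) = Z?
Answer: -4247977/1786 ≈ -2378.5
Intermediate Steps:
s(j, Q) = -3/2 + 1/(2*(j - 23*Q/24)) (s(j, Q) = -3/2 + 1/(2*((j - Q) + Q/24)) = -3/2 + 1/(2*(j - 23*Q/24)))
s(f(-4), -43) - 1*2377 = 3*(-8 - 23*(-43) + 24*(-4))/(2*(-24*(-4) + 23*(-43))) - 1*2377 = 3*(-8 + 989 - 96)/(2*(96 - 989)) - 2377 = (3/2)*885/(-893) - 2377 = (3/2)*(-1/893)*885 - 2377 = -2655/1786 - 2377 = -4247977/1786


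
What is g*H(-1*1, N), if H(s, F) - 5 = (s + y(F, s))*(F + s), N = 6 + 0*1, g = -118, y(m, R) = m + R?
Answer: -2950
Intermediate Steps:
y(m, R) = R + m
N = 6 (N = 6 + 0 = 6)
H(s, F) = 5 + (F + s)*(F + 2*s) (H(s, F) = 5 + (s + (s + F))*(F + s) = 5 + (s + (F + s))*(F + s) = 5 + (F + 2*s)*(F + s) = 5 + (F + s)*(F + 2*s))
g*H(-1*1, N) = -118*(5 + 6² + 2*(-1*1)² + 3*6*(-1*1)) = -118*(5 + 36 + 2*(-1)² + 3*6*(-1)) = -118*(5 + 36 + 2*1 - 18) = -118*(5 + 36 + 2 - 18) = -118*25 = -2950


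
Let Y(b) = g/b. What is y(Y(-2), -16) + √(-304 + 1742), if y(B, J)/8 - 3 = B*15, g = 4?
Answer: -216 + √1438 ≈ -178.08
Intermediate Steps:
Y(b) = 4/b
y(B, J) = 24 + 120*B (y(B, J) = 24 + 8*(B*15) = 24 + 8*(15*B) = 24 + 120*B)
y(Y(-2), -16) + √(-304 + 1742) = (24 + 120*(4/(-2))) + √(-304 + 1742) = (24 + 120*(4*(-½))) + √1438 = (24 + 120*(-2)) + √1438 = (24 - 240) + √1438 = -216 + √1438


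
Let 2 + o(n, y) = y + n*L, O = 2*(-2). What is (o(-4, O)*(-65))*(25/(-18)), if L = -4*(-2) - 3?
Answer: -21125/9 ≈ -2347.2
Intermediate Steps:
O = -4
L = 5 (L = 8 - 3 = 5)
o(n, y) = -2 + y + 5*n (o(n, y) = -2 + (y + n*5) = -2 + (y + 5*n) = -2 + y + 5*n)
(o(-4, O)*(-65))*(25/(-18)) = ((-2 - 4 + 5*(-4))*(-65))*(25/(-18)) = ((-2 - 4 - 20)*(-65))*(25*(-1/18)) = -26*(-65)*(-25/18) = 1690*(-25/18) = -21125/9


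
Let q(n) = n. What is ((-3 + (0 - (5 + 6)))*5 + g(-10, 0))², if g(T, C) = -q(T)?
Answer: 3600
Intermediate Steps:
g(T, C) = -T
((-3 + (0 - (5 + 6)))*5 + g(-10, 0))² = ((-3 + (0 - (5 + 6)))*5 - 1*(-10))² = ((-3 + (0 - 1*11))*5 + 10)² = ((-3 + (0 - 11))*5 + 10)² = ((-3 - 11)*5 + 10)² = (-14*5 + 10)² = (-70 + 10)² = (-60)² = 3600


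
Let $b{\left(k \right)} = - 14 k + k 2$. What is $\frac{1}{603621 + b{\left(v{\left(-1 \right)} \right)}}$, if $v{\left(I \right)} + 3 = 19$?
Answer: $\frac{1}{603429} \approx 1.6572 \cdot 10^{-6}$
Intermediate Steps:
$v{\left(I \right)} = 16$ ($v{\left(I \right)} = -3 + 19 = 16$)
$b{\left(k \right)} = - 12 k$ ($b{\left(k \right)} = - 14 k + 2 k = - 12 k$)
$\frac{1}{603621 + b{\left(v{\left(-1 \right)} \right)}} = \frac{1}{603621 - 192} = \frac{1}{603429}$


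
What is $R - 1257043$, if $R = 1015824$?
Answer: $-241219$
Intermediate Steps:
$R - 1257043 = 1015824 - 1257043 = -241219$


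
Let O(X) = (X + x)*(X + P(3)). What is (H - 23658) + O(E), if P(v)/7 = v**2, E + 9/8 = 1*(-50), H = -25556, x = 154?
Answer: -3071511/64 ≈ -47992.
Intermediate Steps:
E = -409/8 (E = -9/8 + 1*(-50) = -9/8 - 50 = -409/8 ≈ -51.125)
P(v) = 7*v**2
O(X) = (63 + X)*(154 + X) (O(X) = (X + 154)*(X + 7*3**2) = (154 + X)*(X + 7*9) = (154 + X)*(X + 63) = (154 + X)*(63 + X) = (63 + X)*(154 + X))
(H - 23658) + O(E) = (-25556 - 23658) + (9702 + (-409/8)**2 + 217*(-409/8)) = -49214 + (9702 + 167281/64 - 88753/8) = -49214 + 78185/64 = -3071511/64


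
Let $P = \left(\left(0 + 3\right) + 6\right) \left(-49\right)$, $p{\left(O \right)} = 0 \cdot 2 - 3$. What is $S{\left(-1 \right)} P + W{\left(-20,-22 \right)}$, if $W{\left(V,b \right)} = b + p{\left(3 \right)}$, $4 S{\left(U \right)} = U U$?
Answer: $- \frac{541}{4} \approx -135.25$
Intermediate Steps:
$p{\left(O \right)} = -3$ ($p{\left(O \right)} = 0 - 3 = -3$)
$S{\left(U \right)} = \frac{U^{2}}{4}$ ($S{\left(U \right)} = \frac{U U}{4} = \frac{U^{2}}{4}$)
$W{\left(V,b \right)} = -3 + b$ ($W{\left(V,b \right)} = b - 3 = -3 + b$)
$P = -441$ ($P = \left(3 + 6\right) \left(-49\right) = 9 \left(-49\right) = -441$)
$S{\left(-1 \right)} P + W{\left(-20,-22 \right)} = \frac{\left(-1\right)^{2}}{4} \left(-441\right) - 25 = \frac{1}{4} \cdot 1 \left(-441\right) - 25 = \frac{1}{4} \left(-441\right) - 25 = - \frac{441}{4} - 25 = - \frac{541}{4}$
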